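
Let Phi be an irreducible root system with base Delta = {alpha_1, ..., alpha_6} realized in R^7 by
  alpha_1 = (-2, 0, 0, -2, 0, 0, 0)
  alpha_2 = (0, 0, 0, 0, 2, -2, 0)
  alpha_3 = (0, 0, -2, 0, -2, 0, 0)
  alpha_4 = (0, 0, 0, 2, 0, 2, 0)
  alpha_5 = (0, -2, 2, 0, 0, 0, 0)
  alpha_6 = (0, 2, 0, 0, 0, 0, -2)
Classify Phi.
A_6

Compute the Cartan integers a_ij = 2(alpha_i, alpha_j)/(alpha_j, alpha_j); the resulting 6x6 Cartan matrix is
[[2, 0, 0, -1, 0, 0], [0, 2, -1, -1, 0, 0], [0, -1, 2, 0, -1, 0], [-1, -1, 0, 2, 0, 0], [0, 0, -1, 0, 2, -1], [0, 0, 0, 0, -1, 2]].
All simple roots have the same length, so the diagram is simply laced. The associated Dynkin diagram is a chain of 6 nodes with single edges (A_6), so the type is A_6 (the algebra sl(7)).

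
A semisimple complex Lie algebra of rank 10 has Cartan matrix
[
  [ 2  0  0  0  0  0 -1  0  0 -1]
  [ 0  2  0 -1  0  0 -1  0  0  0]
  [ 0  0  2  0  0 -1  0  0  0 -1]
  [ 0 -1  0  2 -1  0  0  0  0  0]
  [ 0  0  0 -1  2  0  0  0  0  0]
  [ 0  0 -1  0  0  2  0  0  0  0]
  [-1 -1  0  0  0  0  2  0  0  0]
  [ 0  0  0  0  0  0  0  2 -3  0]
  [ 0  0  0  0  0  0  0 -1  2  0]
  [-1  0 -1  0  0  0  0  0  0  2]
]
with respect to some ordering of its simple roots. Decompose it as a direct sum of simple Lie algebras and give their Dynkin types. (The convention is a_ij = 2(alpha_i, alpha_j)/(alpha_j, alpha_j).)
A8 + G2

The diagram associated to this matrix has two connected components: the simple roots {alpha_1, alpha_2, alpha_3, alpha_4, alpha_5, alpha_6, alpha_7, alpha_10} form a chain of 8 nodes with single edges (A_8), and {alpha_8, alpha_9} form two nodes joined by a triple edge (G_2). A semisimple Lie algebra decomposes uniquely as the direct sum of simple ideals, one per connected component of its Dynkin diagram, so g ≅ A_8 ⊕ G_2 (dimension 80 + 14 = 94).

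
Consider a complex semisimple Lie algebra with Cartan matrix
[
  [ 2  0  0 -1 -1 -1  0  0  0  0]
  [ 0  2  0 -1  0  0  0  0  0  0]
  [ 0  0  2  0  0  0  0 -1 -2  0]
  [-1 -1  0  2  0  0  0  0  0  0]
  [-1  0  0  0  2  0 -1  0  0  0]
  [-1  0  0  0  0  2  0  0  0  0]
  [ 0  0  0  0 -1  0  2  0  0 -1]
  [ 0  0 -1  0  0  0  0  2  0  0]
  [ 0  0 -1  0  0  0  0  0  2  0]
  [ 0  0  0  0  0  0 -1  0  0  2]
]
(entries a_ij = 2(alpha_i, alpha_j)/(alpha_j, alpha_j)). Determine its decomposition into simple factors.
The diagram associated to this matrix has two connected components: the simple roots {alpha_3, alpha_8, alpha_9} form a chain of 3 nodes with a double edge at one end; the terminal node there is the unique short simple root (B_3), and {alpha_1, alpha_2, alpha_4, alpha_5, alpha_6, alpha_7, alpha_10} form a chain of 6 nodes with one extra node attached to the third node from one end (E_7). A semisimple Lie algebra decomposes uniquely as the direct sum of simple ideals, one per connected component of its Dynkin diagram, so g ≅ B_3 ⊕ E_7 (dimension 21 + 133 = 154).

type B_3 ⊕ type E_7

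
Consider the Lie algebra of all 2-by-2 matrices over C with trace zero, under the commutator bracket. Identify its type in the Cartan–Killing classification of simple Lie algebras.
This is sl(2), which has dimension 2^2 - 1 = 3 and rank 2 - 1 = 1 (a Cartan subalgebra is the diagonal traceless matrices). In the classification of classical Lie algebras, the special linear algebra sl(n+1) has type A_n; here n = 1, so the Dynkin diagram is a chain of 1 nodes with single edges (A_1). Hence the type is A_1.

type A_1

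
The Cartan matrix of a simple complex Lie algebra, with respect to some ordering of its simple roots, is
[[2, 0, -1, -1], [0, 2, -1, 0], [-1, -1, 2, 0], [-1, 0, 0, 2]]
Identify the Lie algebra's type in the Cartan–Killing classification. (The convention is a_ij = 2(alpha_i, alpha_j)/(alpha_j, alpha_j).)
The matrix has rank 4 with 2's on the diagonal. Reading the off-diagonal entries as Dynkin edges (a single edge where a_ij = a_ji = -1; a double or triple edge where a_ij * a_ji = 2 or 3), the diagram is a chain of 4 nodes with single edges (A_4). One simple-root ordering that puts it in standard form is (alpha_2, alpha_3, alpha_1, alpha_4). So the algebra is type A_4, i.e. sl(5).

A_4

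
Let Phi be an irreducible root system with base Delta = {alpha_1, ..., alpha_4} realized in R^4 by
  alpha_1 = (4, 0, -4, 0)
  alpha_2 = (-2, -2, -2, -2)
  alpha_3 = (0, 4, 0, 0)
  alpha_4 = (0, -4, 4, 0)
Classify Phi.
F_4

Compute the Cartan integers a_ij = 2(alpha_i, alpha_j)/(alpha_j, alpha_j); the resulting 4x4 Cartan matrix is
[[2, 0, 0, -1], [0, 2, -1, 0], [0, -1, 2, -1], [-1, 0, -2, 2]].
The roots have two lengths (squared-length ratio 2:1); the short ones are alpha_{2,3}. The associated Dynkin diagram is a chain of 4 nodes with a double edge between the middle two (F_4), so the type is F_4.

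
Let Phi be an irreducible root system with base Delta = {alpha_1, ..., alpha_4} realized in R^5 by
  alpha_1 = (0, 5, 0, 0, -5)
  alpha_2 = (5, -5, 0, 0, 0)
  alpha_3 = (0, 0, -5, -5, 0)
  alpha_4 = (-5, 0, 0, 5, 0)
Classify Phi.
Compute the Cartan integers a_ij = 2(alpha_i, alpha_j)/(alpha_j, alpha_j); the resulting 4x4 Cartan matrix is
[[2, -1, 0, 0], [-1, 2, 0, -1], [0, 0, 2, -1], [0, -1, -1, 2]].
All simple roots have the same length, so the diagram is simply laced. The associated Dynkin diagram is a chain of 4 nodes with single edges (A_4), so the type is A_4 (the algebra sl(5)).

type A_4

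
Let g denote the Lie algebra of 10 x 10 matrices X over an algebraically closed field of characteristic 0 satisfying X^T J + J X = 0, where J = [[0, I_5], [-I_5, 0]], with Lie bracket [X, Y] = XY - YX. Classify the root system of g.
This is sp(10), which has dimension 10(10+1)/2 = 55 and rank 10/2 = 5. In the classification of classical Lie algebras, the symplectic algebra sp(2n) has type C_n; here n = 5, so the Dynkin diagram is a chain of 5 nodes with a double edge at one end; the terminal node there is the unique long simple root (C_5). Hence the type is C_5.

C_5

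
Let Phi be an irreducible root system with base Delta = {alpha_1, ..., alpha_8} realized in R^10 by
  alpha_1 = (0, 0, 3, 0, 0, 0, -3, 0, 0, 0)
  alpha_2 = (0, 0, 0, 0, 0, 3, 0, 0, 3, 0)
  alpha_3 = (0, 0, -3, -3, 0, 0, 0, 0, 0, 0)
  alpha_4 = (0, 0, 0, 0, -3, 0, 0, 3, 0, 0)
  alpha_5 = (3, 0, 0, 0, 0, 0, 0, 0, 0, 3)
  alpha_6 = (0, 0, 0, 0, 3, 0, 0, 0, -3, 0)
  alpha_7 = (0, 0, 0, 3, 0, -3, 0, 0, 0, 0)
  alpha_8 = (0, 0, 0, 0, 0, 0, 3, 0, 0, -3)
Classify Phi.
Compute the Cartan integers a_ij = 2(alpha_i, alpha_j)/(alpha_j, alpha_j); the resulting 8x8 Cartan matrix is
[[2, 0, -1, 0, 0, 0, 0, -1], [0, 2, 0, 0, 0, -1, -1, 0], [-1, 0, 2, 0, 0, 0, -1, 0], [0, 0, 0, 2, 0, -1, 0, 0], [0, 0, 0, 0, 2, 0, 0, -1], [0, -1, 0, -1, 0, 2, 0, 0], [0, -1, -1, 0, 0, 0, 2, 0], [-1, 0, 0, 0, -1, 0, 0, 2]].
All simple roots have the same length, so the diagram is simply laced. The associated Dynkin diagram is a chain of 8 nodes with single edges (A_8), so the type is A_8 (the algebra sl(9)).

type A_8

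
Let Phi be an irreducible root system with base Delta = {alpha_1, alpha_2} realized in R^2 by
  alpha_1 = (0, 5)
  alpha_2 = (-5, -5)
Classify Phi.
Compute the Cartan integers a_ij = 2(alpha_i, alpha_j)/(alpha_j, alpha_j); the resulting 2x2 Cartan matrix is
[[2, -1], [-2, 2]].
The roots have two lengths (squared-length ratio 2:1); the short ones are alpha_{1}. The associated Dynkin diagram is a chain of 2 nodes with a double edge at one end; the terminal node there is the unique short simple root (B_2), so the type is B_2 (the algebra so(5)).

B_2 (so(5))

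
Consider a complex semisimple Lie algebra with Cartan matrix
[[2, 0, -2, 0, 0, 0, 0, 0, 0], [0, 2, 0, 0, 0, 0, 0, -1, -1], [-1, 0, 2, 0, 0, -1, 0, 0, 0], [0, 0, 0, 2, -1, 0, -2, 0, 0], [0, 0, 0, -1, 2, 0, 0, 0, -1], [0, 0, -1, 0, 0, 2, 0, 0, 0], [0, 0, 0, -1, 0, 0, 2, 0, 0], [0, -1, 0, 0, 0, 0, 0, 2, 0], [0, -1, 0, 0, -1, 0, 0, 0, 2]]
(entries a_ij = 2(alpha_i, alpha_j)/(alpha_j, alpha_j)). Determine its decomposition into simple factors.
The diagram associated to this matrix has two connected components: the simple roots {alpha_2, alpha_4, alpha_5, alpha_7, alpha_8, alpha_9} form a chain of 6 nodes with a double edge at one end; the terminal node there is the unique short simple root (B_6), and {alpha_1, alpha_3, alpha_6} form a chain of 3 nodes with a double edge at one end; the terminal node there is the unique long simple root (C_3). A semisimple Lie algebra decomposes uniquely as the direct sum of simple ideals, one per connected component of its Dynkin diagram, so g ≅ B_6 ⊕ C_3 (dimension 78 + 21 = 99).

B6 + C3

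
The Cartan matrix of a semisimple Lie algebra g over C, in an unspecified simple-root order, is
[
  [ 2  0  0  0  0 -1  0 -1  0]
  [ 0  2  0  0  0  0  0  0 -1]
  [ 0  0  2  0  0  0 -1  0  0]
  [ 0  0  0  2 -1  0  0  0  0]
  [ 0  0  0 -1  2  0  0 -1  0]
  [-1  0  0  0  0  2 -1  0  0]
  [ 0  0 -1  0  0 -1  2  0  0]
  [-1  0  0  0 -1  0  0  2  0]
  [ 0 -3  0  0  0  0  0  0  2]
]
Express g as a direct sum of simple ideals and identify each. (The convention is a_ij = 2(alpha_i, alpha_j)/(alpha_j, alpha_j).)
The diagram associated to this matrix has two connected components: the simple roots {alpha_1, alpha_3, alpha_4, alpha_5, alpha_6, alpha_7, alpha_8} form a chain of 7 nodes with single edges (A_7), and {alpha_2, alpha_9} form two nodes joined by a triple edge (G_2). A semisimple Lie algebra decomposes uniquely as the direct sum of simple ideals, one per connected component of its Dynkin diagram, so g ≅ A_7 ⊕ G_2 (dimension 63 + 14 = 77).

A7 ⊕ G2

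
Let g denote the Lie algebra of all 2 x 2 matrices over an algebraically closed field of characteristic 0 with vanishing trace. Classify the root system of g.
A_1 (sl(2))

This is sl(2), which has dimension 2^2 - 1 = 3 and rank 2 - 1 = 1 (a Cartan subalgebra is the diagonal traceless matrices). In the classification of classical Lie algebras, the special linear algebra sl(n+1) has type A_n; here n = 1, so the Dynkin diagram is a chain of 1 nodes with single edges (A_1). Hence the type is A_1.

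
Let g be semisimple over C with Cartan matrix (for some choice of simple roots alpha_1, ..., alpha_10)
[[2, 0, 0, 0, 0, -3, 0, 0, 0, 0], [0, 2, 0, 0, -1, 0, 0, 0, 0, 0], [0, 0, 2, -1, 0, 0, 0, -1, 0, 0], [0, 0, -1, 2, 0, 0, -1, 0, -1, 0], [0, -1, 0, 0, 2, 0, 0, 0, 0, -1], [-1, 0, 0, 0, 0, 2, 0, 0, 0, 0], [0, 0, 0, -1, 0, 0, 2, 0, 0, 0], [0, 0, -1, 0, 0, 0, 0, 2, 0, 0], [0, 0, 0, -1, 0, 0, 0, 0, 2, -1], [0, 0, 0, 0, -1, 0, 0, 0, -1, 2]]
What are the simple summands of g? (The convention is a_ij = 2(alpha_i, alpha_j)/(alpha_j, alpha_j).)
The diagram associated to this matrix has two connected components: the simple roots {alpha_2, alpha_3, alpha_4, alpha_5, alpha_7, alpha_8, alpha_9, alpha_10} form a chain of 7 nodes with one extra node attached to the third node from one end (E_8), and {alpha_1, alpha_6} form two nodes joined by a triple edge (G_2). A semisimple Lie algebra decomposes uniquely as the direct sum of simple ideals, one per connected component of its Dynkin diagram, so g ≅ E_8 ⊕ G_2 (dimension 248 + 14 = 262).

E_8 + G_2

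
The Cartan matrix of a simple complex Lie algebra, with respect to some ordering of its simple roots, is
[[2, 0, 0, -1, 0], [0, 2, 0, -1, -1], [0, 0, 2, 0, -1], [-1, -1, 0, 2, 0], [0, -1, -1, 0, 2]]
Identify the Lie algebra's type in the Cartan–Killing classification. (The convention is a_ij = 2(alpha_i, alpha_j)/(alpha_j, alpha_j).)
A_5

The matrix has rank 5 with 2's on the diagonal. Reading the off-diagonal entries as Dynkin edges (a single edge where a_ij = a_ji = -1; a double or triple edge where a_ij * a_ji = 2 or 3), the diagram is a chain of 5 nodes with single edges (A_5). One simple-root ordering that puts it in standard form is (alpha_1, alpha_4, alpha_2, alpha_5, alpha_3). So the algebra is type A_5, i.e. sl(6).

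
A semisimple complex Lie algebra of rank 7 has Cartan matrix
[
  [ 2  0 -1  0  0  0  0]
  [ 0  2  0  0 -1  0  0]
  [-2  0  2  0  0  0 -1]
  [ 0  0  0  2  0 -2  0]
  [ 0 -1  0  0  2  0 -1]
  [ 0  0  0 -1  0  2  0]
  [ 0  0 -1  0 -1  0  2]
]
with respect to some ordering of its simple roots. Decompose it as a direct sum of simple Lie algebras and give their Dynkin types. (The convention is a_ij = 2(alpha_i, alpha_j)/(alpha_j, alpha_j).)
The diagram associated to this matrix has two connected components: the simple roots {alpha_4, alpha_6} form a chain of 2 nodes with a double edge at one end; the terminal node there is the unique short simple root (B_2), and {alpha_1, alpha_2, alpha_3, alpha_5, alpha_7} form a chain of 5 nodes with a double edge at one end; the terminal node there is the unique short simple root (B_5). A semisimple Lie algebra decomposes uniquely as the direct sum of simple ideals, one per connected component of its Dynkin diagram, so g ≅ B_2 ⊕ B_5 (dimension 10 + 55 = 65).

B_2 + B_5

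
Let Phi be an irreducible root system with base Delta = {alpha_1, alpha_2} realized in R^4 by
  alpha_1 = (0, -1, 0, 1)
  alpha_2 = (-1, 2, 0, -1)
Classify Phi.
Compute the Cartan integers a_ij = 2(alpha_i, alpha_j)/(alpha_j, alpha_j); the resulting 2x2 Cartan matrix is
[[2, -1], [-3, 2]].
The roots have two lengths (squared-length ratio 3:1); the short ones are alpha_{1}. The associated Dynkin diagram is two nodes joined by a triple edge (G_2), so the type is G_2.

G_2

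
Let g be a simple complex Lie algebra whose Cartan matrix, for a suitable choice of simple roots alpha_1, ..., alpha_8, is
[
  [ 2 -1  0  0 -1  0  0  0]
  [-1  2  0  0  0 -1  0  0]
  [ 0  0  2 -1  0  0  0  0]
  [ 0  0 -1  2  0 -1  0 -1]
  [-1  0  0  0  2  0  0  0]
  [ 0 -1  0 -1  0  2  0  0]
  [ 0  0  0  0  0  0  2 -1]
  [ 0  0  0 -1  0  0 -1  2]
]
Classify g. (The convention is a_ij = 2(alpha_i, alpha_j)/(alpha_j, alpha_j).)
E_8

The matrix has rank 8 with 2's on the diagonal. Reading the off-diagonal entries as Dynkin edges (a single edge where a_ij = a_ji = -1; a double or triple edge where a_ij * a_ji = 2 or 3), the diagram is a chain of 7 nodes with one extra node attached to the third node from one end (E_8). One simple-root ordering that puts it in standard form is (alpha_7, alpha_3, alpha_8, alpha_4, alpha_6, alpha_2, alpha_1, alpha_5). So the algebra is type E_8.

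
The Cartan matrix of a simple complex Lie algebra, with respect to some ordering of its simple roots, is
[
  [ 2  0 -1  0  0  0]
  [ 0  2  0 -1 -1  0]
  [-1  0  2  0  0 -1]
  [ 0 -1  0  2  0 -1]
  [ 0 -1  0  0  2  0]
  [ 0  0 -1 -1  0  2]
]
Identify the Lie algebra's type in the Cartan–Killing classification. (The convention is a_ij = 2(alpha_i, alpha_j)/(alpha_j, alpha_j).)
The matrix has rank 6 with 2's on the diagonal. Reading the off-diagonal entries as Dynkin edges (a single edge where a_ij = a_ji = -1; a double or triple edge where a_ij * a_ji = 2 or 3), the diagram is a chain of 6 nodes with single edges (A_6). One simple-root ordering that puts it in standard form is (alpha_1, alpha_3, alpha_6, alpha_4, alpha_2, alpha_5). So the algebra is type A_6, i.e. sl(7).

A6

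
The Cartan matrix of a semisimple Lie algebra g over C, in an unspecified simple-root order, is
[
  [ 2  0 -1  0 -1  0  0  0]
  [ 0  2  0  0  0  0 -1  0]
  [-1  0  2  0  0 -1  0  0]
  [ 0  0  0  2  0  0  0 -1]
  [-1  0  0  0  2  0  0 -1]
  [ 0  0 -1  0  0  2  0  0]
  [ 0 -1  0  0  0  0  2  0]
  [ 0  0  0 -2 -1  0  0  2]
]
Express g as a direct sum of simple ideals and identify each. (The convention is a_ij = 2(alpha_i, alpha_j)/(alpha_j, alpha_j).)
A2 ⊕ B6

The diagram associated to this matrix has two connected components: the simple roots {alpha_2, alpha_7} form a chain of 2 nodes with single edges (A_2), and {alpha_1, alpha_3, alpha_4, alpha_5, alpha_6, alpha_8} form a chain of 6 nodes with a double edge at one end; the terminal node there is the unique short simple root (B_6). A semisimple Lie algebra decomposes uniquely as the direct sum of simple ideals, one per connected component of its Dynkin diagram, so g ≅ A_2 ⊕ B_6 (dimension 8 + 78 = 86).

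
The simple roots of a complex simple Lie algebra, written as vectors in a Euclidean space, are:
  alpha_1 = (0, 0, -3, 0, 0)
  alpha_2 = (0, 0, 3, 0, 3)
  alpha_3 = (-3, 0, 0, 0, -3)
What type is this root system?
Compute the Cartan integers a_ij = 2(alpha_i, alpha_j)/(alpha_j, alpha_j); the resulting 3x3 Cartan matrix is
[[2, -1, 0], [-2, 2, -1], [0, -1, 2]].
The roots have two lengths (squared-length ratio 2:1); the short ones are alpha_{1}. The associated Dynkin diagram is a chain of 3 nodes with a double edge at one end; the terminal node there is the unique short simple root (B_3), so the type is B_3 (the algebra so(7)).

B_3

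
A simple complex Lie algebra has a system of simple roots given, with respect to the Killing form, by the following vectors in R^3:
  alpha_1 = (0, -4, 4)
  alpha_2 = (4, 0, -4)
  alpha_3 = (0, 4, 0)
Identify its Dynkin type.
type B_3

Compute the Cartan integers a_ij = 2(alpha_i, alpha_j)/(alpha_j, alpha_j); the resulting 3x3 Cartan matrix is
[[2, -1, -2], [-1, 2, 0], [-1, 0, 2]].
The roots have two lengths (squared-length ratio 2:1); the short ones are alpha_{3}. The associated Dynkin diagram is a chain of 3 nodes with a double edge at one end; the terminal node there is the unique short simple root (B_3), so the type is B_3 (the algebra so(7)).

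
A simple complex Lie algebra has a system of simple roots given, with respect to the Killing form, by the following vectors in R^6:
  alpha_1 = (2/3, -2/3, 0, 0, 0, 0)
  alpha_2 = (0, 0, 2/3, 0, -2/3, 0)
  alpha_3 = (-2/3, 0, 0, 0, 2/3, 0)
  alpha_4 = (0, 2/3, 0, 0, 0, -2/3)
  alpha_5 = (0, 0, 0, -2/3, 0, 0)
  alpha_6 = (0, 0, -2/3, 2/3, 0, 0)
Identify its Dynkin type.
Compute the Cartan integers a_ij = 2(alpha_i, alpha_j)/(alpha_j, alpha_j); the resulting 6x6 Cartan matrix is
[[2, 0, -1, -1, 0, 0], [0, 2, -1, 0, 0, -1], [-1, -1, 2, 0, 0, 0], [-1, 0, 0, 2, 0, 0], [0, 0, 0, 0, 2, -1], [0, -1, 0, 0, -2, 2]].
The roots have two lengths (squared-length ratio 2:1); the short ones are alpha_{5}. The associated Dynkin diagram is a chain of 6 nodes with a double edge at one end; the terminal node there is the unique short simple root (B_6), so the type is B_6 (the algebra so(13)).

B6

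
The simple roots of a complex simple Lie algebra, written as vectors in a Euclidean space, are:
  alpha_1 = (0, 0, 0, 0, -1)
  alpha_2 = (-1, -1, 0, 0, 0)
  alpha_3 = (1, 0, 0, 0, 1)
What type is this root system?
Compute the Cartan integers a_ij = 2(alpha_i, alpha_j)/(alpha_j, alpha_j); the resulting 3x3 Cartan matrix is
[[2, 0, -1], [0, 2, -1], [-2, -1, 2]].
The roots have two lengths (squared-length ratio 2:1); the short ones are alpha_{1}. The associated Dynkin diagram is a chain of 3 nodes with a double edge at one end; the terminal node there is the unique short simple root (B_3), so the type is B_3 (the algebra so(7)).

B3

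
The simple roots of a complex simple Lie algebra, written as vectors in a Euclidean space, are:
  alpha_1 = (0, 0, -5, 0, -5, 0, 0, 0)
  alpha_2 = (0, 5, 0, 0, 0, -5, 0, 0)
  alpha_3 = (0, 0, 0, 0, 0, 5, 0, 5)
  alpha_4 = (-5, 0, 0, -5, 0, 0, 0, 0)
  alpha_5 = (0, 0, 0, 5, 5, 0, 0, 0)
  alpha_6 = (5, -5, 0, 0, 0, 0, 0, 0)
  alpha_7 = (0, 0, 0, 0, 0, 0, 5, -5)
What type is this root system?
Compute the Cartan integers a_ij = 2(alpha_i, alpha_j)/(alpha_j, alpha_j); the resulting 7x7 Cartan matrix is
[[2, 0, 0, 0, -1, 0, 0], [0, 2, -1, 0, 0, -1, 0], [0, -1, 2, 0, 0, 0, -1], [0, 0, 0, 2, -1, -1, 0], [-1, 0, 0, -1, 2, 0, 0], [0, -1, 0, -1, 0, 2, 0], [0, 0, -1, 0, 0, 0, 2]].
All simple roots have the same length, so the diagram is simply laced. The associated Dynkin diagram is a chain of 7 nodes with single edges (A_7), so the type is A_7 (the algebra sl(8)).

A_7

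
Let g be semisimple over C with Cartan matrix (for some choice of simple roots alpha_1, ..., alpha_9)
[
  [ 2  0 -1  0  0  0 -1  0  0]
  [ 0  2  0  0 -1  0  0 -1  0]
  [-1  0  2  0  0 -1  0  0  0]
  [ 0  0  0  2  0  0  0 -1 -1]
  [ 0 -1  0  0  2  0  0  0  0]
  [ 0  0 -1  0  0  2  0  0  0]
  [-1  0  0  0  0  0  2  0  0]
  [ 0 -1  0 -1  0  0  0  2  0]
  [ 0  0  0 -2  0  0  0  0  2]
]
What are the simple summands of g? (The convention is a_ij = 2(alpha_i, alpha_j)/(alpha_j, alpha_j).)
A_4 (sl(5)) + C_5 (sp(10))

The diagram associated to this matrix has two connected components: the simple roots {alpha_1, alpha_3, alpha_6, alpha_7} form a chain of 4 nodes with single edges (A_4), and {alpha_2, alpha_4, alpha_5, alpha_8, alpha_9} form a chain of 5 nodes with a double edge at one end; the terminal node there is the unique long simple root (C_5). A semisimple Lie algebra decomposes uniquely as the direct sum of simple ideals, one per connected component of its Dynkin diagram, so g ≅ A_4 ⊕ C_5 (dimension 24 + 55 = 79).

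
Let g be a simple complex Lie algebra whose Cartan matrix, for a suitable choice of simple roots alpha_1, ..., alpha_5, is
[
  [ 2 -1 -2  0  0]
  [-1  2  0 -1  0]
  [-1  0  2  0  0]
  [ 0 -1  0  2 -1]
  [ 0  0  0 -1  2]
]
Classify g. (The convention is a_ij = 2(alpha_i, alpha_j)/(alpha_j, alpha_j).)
The matrix has rank 5 with 2's on the diagonal. Reading the off-diagonal entries as Dynkin edges (a single edge where a_ij = a_ji = -1; a double or triple edge where a_ij * a_ji = 2 or 3), the diagram is a chain of 5 nodes with a double edge at one end; the terminal node there is the unique short simple root (B_5). One simple-root ordering that puts it in standard form is (alpha_5, alpha_4, alpha_2, alpha_1, alpha_3). So the algebra is type B_5, i.e. so(11).

B5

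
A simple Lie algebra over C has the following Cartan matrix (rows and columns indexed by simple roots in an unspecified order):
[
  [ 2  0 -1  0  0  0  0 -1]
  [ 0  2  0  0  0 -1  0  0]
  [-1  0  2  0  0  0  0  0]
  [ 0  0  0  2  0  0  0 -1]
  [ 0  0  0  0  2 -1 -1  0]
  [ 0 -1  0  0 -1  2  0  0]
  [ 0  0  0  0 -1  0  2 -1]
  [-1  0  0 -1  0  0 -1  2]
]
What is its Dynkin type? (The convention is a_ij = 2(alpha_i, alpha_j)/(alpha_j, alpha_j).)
The matrix has rank 8 with 2's on the diagonal. Reading the off-diagonal entries as Dynkin edges (a single edge where a_ij = a_ji = -1; a double or triple edge where a_ij * a_ji = 2 or 3), the diagram is a chain of 7 nodes with one extra node attached to the third node from one end (E_8). One simple-root ordering that puts it in standard form is (alpha_3, alpha_4, alpha_1, alpha_8, alpha_7, alpha_5, alpha_6, alpha_2). So the algebra is type E_8.

E8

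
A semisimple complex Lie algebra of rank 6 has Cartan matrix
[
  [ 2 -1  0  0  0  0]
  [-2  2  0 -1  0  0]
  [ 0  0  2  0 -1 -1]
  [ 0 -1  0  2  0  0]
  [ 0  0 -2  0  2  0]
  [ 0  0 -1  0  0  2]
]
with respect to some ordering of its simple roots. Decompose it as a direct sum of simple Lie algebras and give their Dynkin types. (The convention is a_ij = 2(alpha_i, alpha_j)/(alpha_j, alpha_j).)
The diagram associated to this matrix has two connected components: the simple roots {alpha_1, alpha_2, alpha_4} form a chain of 3 nodes with a double edge at one end; the terminal node there is the unique short simple root (B_3), and {alpha_3, alpha_5, alpha_6} form a chain of 3 nodes with a double edge at one end; the terminal node there is the unique long simple root (C_3). A semisimple Lie algebra decomposes uniquely as the direct sum of simple ideals, one per connected component of its Dynkin diagram, so g ≅ B_3 ⊕ C_3 (dimension 21 + 21 = 42).

B_3 (so(7)) ⊕ C_3 (sp(6))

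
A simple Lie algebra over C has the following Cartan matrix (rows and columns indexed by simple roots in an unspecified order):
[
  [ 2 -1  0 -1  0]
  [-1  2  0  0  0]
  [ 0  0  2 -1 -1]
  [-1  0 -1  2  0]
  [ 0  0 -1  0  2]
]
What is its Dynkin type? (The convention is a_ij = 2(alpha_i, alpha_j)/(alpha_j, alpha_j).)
The matrix has rank 5 with 2's on the diagonal. Reading the off-diagonal entries as Dynkin edges (a single edge where a_ij = a_ji = -1; a double or triple edge where a_ij * a_ji = 2 or 3), the diagram is a chain of 5 nodes with single edges (A_5). One simple-root ordering that puts it in standard form is (alpha_5, alpha_3, alpha_4, alpha_1, alpha_2). So the algebra is type A_5, i.e. sl(6).

A5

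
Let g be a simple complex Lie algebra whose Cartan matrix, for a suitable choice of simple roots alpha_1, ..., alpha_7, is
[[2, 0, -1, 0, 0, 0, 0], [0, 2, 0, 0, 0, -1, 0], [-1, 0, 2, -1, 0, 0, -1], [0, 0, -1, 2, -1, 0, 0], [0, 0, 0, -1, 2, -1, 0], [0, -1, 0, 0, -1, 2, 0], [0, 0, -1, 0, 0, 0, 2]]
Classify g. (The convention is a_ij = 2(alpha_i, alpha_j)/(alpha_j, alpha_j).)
The matrix has rank 7 with 2's on the diagonal. Reading the off-diagonal entries as Dynkin edges (a single edge where a_ij = a_ji = -1; a double or triple edge where a_ij * a_ji = 2 or 3), the diagram is a chain of 5 nodes with a fork of two nodes at one end (D_7). One simple-root ordering that puts it in standard form is (alpha_2, alpha_6, alpha_5, alpha_4, alpha_3, alpha_7, alpha_1). So the algebra is type D_7, i.e. so(14).

D_7 (so(14))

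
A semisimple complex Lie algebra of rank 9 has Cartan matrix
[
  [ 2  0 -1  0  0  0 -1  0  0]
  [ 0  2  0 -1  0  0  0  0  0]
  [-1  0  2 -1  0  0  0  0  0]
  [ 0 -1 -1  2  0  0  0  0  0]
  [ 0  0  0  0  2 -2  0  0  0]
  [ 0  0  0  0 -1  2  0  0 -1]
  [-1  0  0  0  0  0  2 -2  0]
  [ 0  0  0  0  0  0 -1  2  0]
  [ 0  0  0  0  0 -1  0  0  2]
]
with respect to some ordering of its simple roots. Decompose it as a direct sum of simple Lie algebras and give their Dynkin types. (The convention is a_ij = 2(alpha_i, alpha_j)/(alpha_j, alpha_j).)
B6 + C3

The diagram associated to this matrix has two connected components: the simple roots {alpha_1, alpha_2, alpha_3, alpha_4, alpha_7, alpha_8} form a chain of 6 nodes with a double edge at one end; the terminal node there is the unique short simple root (B_6), and {alpha_5, alpha_6, alpha_9} form a chain of 3 nodes with a double edge at one end; the terminal node there is the unique long simple root (C_3). A semisimple Lie algebra decomposes uniquely as the direct sum of simple ideals, one per connected component of its Dynkin diagram, so g ≅ B_6 ⊕ C_3 (dimension 78 + 21 = 99).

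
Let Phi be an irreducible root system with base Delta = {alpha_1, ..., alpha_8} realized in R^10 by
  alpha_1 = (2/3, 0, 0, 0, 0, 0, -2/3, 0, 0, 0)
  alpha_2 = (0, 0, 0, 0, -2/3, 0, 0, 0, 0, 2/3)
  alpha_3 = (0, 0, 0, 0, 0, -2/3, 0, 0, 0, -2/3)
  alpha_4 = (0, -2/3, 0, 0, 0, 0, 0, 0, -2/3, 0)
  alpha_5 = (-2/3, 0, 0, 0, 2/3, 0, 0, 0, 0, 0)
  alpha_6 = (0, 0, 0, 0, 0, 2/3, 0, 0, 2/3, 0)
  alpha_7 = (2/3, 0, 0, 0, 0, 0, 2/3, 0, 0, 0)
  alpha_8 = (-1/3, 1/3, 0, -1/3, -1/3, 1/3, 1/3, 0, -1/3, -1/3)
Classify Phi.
E_8

Compute the Cartan integers a_ij = 2(alpha_i, alpha_j)/(alpha_j, alpha_j); the resulting 8x8 Cartan matrix is
[[2, 0, 0, 0, -1, 0, 0, -1], [0, 2, -1, 0, -1, 0, 0, 0], [0, -1, 2, 0, 0, -1, 0, 0], [0, 0, 0, 2, 0, -1, 0, 0], [-1, -1, 0, 0, 2, 0, -1, 0], [0, 0, -1, -1, 0, 2, 0, 0], [0, 0, 0, 0, -1, 0, 2, 0], [-1, 0, 0, 0, 0, 0, 0, 2]].
All simple roots have the same length, so the diagram is simply laced. The associated Dynkin diagram is a chain of 7 nodes with one extra node attached to the third node from one end (E_8), so the type is E_8.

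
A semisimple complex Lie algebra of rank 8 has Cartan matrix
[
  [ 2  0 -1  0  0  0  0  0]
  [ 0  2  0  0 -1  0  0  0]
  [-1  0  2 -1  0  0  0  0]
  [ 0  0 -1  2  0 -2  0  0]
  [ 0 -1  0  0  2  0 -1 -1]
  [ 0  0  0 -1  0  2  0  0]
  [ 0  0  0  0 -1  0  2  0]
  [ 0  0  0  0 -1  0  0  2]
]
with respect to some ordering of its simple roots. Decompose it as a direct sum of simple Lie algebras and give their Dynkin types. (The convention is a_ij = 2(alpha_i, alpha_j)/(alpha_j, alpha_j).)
The diagram associated to this matrix has two connected components: the simple roots {alpha_1, alpha_3, alpha_4, alpha_6} form a chain of 4 nodes with a double edge at one end; the terminal node there is the unique short simple root (B_4), and {alpha_2, alpha_5, alpha_7, alpha_8} form a chain of 2 nodes with a fork of two nodes at one end (D_4). A semisimple Lie algebra decomposes uniquely as the direct sum of simple ideals, one per connected component of its Dynkin diagram, so g ≅ B_4 ⊕ D_4 (dimension 36 + 28 = 64).

B_4 (so(9)) ⊕ D_4 (so(8))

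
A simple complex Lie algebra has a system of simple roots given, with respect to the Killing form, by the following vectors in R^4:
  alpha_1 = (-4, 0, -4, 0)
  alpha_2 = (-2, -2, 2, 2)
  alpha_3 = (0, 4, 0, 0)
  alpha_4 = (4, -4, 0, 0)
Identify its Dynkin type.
Compute the Cartan integers a_ij = 2(alpha_i, alpha_j)/(alpha_j, alpha_j); the resulting 4x4 Cartan matrix is
[[2, 0, 0, -1], [0, 2, -1, 0], [0, -1, 2, -1], [-1, 0, -2, 2]].
The roots have two lengths (squared-length ratio 2:1); the short ones are alpha_{2,3}. The associated Dynkin diagram is a chain of 4 nodes with a double edge between the middle two (F_4), so the type is F_4.

type F_4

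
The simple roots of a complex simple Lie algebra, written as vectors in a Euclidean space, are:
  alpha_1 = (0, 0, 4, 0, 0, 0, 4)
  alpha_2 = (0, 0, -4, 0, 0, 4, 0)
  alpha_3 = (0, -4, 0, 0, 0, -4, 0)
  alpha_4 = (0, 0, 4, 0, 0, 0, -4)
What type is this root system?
Compute the Cartan integers a_ij = 2(alpha_i, alpha_j)/(alpha_j, alpha_j); the resulting 4x4 Cartan matrix is
[[2, -1, 0, 0], [-1, 2, -1, -1], [0, -1, 2, 0], [0, -1, 0, 2]].
All simple roots have the same length, so the diagram is simply laced. The associated Dynkin diagram is a chain of 2 nodes with a fork of two nodes at one end (D_4), so the type is D_4 (the algebra so(8)).

D_4 (so(8))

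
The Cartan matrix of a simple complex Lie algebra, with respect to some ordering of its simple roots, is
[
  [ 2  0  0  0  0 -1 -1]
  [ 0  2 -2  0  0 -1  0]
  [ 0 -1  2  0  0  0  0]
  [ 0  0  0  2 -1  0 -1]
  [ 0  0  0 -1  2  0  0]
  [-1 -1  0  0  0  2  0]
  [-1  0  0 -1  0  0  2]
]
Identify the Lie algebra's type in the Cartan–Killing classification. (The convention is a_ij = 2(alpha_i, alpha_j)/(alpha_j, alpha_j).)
B_7

The matrix has rank 7 with 2's on the diagonal. Reading the off-diagonal entries as Dynkin edges (a single edge where a_ij = a_ji = -1; a double or triple edge where a_ij * a_ji = 2 or 3), the diagram is a chain of 7 nodes with a double edge at one end; the terminal node there is the unique short simple root (B_7). One simple-root ordering that puts it in standard form is (alpha_5, alpha_4, alpha_7, alpha_1, alpha_6, alpha_2, alpha_3). So the algebra is type B_7, i.e. so(15).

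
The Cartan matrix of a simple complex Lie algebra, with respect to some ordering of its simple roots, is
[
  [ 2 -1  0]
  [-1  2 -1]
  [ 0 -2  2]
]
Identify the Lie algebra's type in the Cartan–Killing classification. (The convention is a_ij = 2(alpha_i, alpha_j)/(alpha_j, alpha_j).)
The matrix has rank 3 with 2's on the diagonal. Reading the off-diagonal entries as Dynkin edges (a single edge where a_ij = a_ji = -1; a double or triple edge where a_ij * a_ji = 2 or 3), the diagram is a chain of 3 nodes with a double edge at one end; the terminal node there is the unique long simple root (C_3). One simple-root ordering that puts it in standard form is (alpha_1, alpha_2, alpha_3). So the algebra is type C_3, i.e. sp(6).

C_3 (sp(6))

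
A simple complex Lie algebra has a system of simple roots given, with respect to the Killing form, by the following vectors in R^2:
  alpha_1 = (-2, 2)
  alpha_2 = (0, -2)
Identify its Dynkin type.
Compute the Cartan integers a_ij = 2(alpha_i, alpha_j)/(alpha_j, alpha_j); the resulting 2x2 Cartan matrix is
[[2, -2], [-1, 2]].
The roots have two lengths (squared-length ratio 2:1); the short ones are alpha_{2}. The associated Dynkin diagram is a chain of 2 nodes with a double edge at one end; the terminal node there is the unique short simple root (B_2), so the type is B_2 (the algebra so(5)).

type B_2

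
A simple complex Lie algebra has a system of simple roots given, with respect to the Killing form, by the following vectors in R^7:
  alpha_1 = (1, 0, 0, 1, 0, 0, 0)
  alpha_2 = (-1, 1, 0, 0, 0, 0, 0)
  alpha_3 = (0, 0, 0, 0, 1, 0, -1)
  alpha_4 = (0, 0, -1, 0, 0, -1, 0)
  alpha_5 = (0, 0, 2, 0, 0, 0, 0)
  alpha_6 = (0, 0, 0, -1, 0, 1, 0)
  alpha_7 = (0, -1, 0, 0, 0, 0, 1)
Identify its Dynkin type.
type C_7

Compute the Cartan integers a_ij = 2(alpha_i, alpha_j)/(alpha_j, alpha_j); the resulting 7x7 Cartan matrix is
[[2, -1, 0, 0, 0, -1, 0], [-1, 2, 0, 0, 0, 0, -1], [0, 0, 2, 0, 0, 0, -1], [0, 0, 0, 2, -1, -1, 0], [0, 0, 0, -2, 2, 0, 0], [-1, 0, 0, -1, 0, 2, 0], [0, -1, -1, 0, 0, 0, 2]].
The roots have two lengths (squared-length ratio 2:1); the short ones are alpha_{1,2,3,4,6,7}. The associated Dynkin diagram is a chain of 7 nodes with a double edge at one end; the terminal node there is the unique long simple root (C_7), so the type is C_7 (the algebra sp(14)).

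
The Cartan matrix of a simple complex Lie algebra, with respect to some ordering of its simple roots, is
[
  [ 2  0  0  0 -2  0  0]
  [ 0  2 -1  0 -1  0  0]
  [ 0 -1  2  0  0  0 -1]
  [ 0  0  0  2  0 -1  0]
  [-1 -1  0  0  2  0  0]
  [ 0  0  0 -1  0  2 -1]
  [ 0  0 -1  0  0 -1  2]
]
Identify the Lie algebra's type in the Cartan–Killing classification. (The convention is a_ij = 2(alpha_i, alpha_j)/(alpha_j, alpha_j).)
type C_7

The matrix has rank 7 with 2's on the diagonal. Reading the off-diagonal entries as Dynkin edges (a single edge where a_ij = a_ji = -1; a double or triple edge where a_ij * a_ji = 2 or 3), the diagram is a chain of 7 nodes with a double edge at one end; the terminal node there is the unique long simple root (C_7). One simple-root ordering that puts it in standard form is (alpha_4, alpha_6, alpha_7, alpha_3, alpha_2, alpha_5, alpha_1). So the algebra is type C_7, i.e. sp(14).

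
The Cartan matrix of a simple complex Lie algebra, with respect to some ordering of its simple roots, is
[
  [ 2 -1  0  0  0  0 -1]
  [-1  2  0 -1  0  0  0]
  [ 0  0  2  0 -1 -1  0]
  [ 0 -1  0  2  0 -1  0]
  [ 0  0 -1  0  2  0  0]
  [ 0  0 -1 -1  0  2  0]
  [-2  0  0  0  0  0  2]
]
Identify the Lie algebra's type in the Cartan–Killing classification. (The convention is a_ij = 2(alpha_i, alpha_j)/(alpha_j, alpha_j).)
C_7 (sp(14))

The matrix has rank 7 with 2's on the diagonal. Reading the off-diagonal entries as Dynkin edges (a single edge where a_ij = a_ji = -1; a double or triple edge where a_ij * a_ji = 2 or 3), the diagram is a chain of 7 nodes with a double edge at one end; the terminal node there is the unique long simple root (C_7). One simple-root ordering that puts it in standard form is (alpha_5, alpha_3, alpha_6, alpha_4, alpha_2, alpha_1, alpha_7). So the algebra is type C_7, i.e. sp(14).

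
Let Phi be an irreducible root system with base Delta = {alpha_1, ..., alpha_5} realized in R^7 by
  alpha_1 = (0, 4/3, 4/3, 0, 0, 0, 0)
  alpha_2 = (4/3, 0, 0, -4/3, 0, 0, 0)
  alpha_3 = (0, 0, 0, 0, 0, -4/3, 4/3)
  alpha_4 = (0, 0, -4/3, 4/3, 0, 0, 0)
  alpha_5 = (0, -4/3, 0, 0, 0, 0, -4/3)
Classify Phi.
A5

Compute the Cartan integers a_ij = 2(alpha_i, alpha_j)/(alpha_j, alpha_j); the resulting 5x5 Cartan matrix is
[[2, 0, 0, -1, -1], [0, 2, 0, -1, 0], [0, 0, 2, 0, -1], [-1, -1, 0, 2, 0], [-1, 0, -1, 0, 2]].
All simple roots have the same length, so the diagram is simply laced. The associated Dynkin diagram is a chain of 5 nodes with single edges (A_5), so the type is A_5 (the algebra sl(6)).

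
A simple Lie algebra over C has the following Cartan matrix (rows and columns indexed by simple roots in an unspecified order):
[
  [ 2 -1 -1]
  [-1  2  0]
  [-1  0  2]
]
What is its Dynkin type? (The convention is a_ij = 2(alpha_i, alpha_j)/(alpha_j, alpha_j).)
A_3 (sl(4))

The matrix has rank 3 with 2's on the diagonal. Reading the off-diagonal entries as Dynkin edges (a single edge where a_ij = a_ji = -1; a double or triple edge where a_ij * a_ji = 2 or 3), the diagram is a chain of 3 nodes with single edges (A_3). One simple-root ordering that puts it in standard form is (alpha_2, alpha_1, alpha_3). So the algebra is type A_3, i.e. sl(4).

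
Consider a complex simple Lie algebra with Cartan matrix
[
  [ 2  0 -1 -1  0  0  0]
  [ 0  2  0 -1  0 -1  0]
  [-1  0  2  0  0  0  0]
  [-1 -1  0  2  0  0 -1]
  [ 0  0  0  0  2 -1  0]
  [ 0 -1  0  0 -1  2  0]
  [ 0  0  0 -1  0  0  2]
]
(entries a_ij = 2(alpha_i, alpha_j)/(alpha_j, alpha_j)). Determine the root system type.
The matrix has rank 7 with 2's on the diagonal. Reading the off-diagonal entries as Dynkin edges (a single edge where a_ij = a_ji = -1; a double or triple edge where a_ij * a_ji = 2 or 3), the diagram is a chain of 6 nodes with one extra node attached to the third node from one end (E_7). One simple-root ordering that puts it in standard form is (alpha_3, alpha_7, alpha_1, alpha_4, alpha_2, alpha_6, alpha_5). So the algebra is type E_7.

E_7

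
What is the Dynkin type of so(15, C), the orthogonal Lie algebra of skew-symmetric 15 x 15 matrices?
B7

This is so(15) with 15 odd, which has dimension 15(15-1)/2 = 105 and rank (15-1)/2 = 7. In the classification of classical Lie algebras, the orthogonal algebra so(2n+1) in an odd number of variables has type B_n; here n = 7, so the Dynkin diagram is a chain of 7 nodes with a double edge at one end; the terminal node there is the unique short simple root (B_7). Hence the type is B_7.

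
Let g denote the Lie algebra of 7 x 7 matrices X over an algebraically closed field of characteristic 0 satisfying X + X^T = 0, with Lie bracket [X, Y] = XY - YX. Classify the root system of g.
B_3

This is so(7) with 7 odd, which has dimension 7(7-1)/2 = 21 and rank (7-1)/2 = 3. In the classification of classical Lie algebras, the orthogonal algebra so(2n+1) in an odd number of variables has type B_n; here n = 3, so the Dynkin diagram is a chain of 3 nodes with a double edge at one end; the terminal node there is the unique short simple root (B_3). Hence the type is B_3.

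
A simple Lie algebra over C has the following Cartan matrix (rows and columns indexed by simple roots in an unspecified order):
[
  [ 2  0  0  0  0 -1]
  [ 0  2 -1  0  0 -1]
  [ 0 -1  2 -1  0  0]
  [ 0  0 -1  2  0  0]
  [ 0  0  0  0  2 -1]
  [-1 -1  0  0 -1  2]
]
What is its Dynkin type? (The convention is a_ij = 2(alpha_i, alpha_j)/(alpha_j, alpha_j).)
The matrix has rank 6 with 2's on the diagonal. Reading the off-diagonal entries as Dynkin edges (a single edge where a_ij = a_ji = -1; a double or triple edge where a_ij * a_ji = 2 or 3), the diagram is a chain of 4 nodes with a fork of two nodes at one end (D_6). One simple-root ordering that puts it in standard form is (alpha_4, alpha_3, alpha_2, alpha_6, alpha_1, alpha_5). So the algebra is type D_6, i.e. so(12).

D_6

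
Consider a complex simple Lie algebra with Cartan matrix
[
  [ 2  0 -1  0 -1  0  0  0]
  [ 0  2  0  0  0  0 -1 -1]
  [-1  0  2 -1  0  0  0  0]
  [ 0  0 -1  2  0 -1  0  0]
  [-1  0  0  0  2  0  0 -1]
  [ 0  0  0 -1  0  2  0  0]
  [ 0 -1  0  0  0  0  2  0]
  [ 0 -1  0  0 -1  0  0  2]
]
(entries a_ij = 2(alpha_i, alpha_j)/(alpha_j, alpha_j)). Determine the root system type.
The matrix has rank 8 with 2's on the diagonal. Reading the off-diagonal entries as Dynkin edges (a single edge where a_ij = a_ji = -1; a double or triple edge where a_ij * a_ji = 2 or 3), the diagram is a chain of 8 nodes with single edges (A_8). One simple-root ordering that puts it in standard form is (alpha_7, alpha_2, alpha_8, alpha_5, alpha_1, alpha_3, alpha_4, alpha_6). So the algebra is type A_8, i.e. sl(9).

A_8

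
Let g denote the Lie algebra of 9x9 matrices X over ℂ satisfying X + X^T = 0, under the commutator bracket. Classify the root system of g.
This is so(9) with 9 odd, which has dimension 9(9-1)/2 = 36 and rank (9-1)/2 = 4. In the classification of classical Lie algebras, the orthogonal algebra so(2n+1) in an odd number of variables has type B_n; here n = 4, so the Dynkin diagram is a chain of 4 nodes with a double edge at one end; the terminal node there is the unique short simple root (B_4). Hence the type is B_4.

B_4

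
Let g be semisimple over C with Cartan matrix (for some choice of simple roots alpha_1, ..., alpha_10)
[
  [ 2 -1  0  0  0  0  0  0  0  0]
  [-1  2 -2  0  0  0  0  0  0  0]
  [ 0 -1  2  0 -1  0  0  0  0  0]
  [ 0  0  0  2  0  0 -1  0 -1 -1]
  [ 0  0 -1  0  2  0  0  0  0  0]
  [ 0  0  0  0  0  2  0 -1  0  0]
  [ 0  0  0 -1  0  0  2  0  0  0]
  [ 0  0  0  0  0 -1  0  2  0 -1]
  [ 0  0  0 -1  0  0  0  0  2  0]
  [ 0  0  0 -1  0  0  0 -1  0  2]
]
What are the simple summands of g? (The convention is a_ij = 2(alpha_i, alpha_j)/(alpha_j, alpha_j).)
D_6 + F_4

The diagram associated to this matrix has two connected components: the simple roots {alpha_4, alpha_6, alpha_7, alpha_8, alpha_9, alpha_10} form a chain of 4 nodes with a fork of two nodes at one end (D_6), and {alpha_1, alpha_2, alpha_3, alpha_5} form a chain of 4 nodes with a double edge between the middle two (F_4). A semisimple Lie algebra decomposes uniquely as the direct sum of simple ideals, one per connected component of its Dynkin diagram, so g ≅ D_6 ⊕ F_4 (dimension 66 + 52 = 118).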